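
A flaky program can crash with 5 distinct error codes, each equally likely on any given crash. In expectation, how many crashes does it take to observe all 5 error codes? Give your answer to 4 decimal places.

The wait to go from k to k+1 distinct error codes is geometric with mean 5/(5-k).
E[T] = 5/5 + 5/4 + 5/3 + 5/2 + 5/1 = 5·H_{5}.
H_{5} = 2.28333, so E[T] = 11.41667.

11.4167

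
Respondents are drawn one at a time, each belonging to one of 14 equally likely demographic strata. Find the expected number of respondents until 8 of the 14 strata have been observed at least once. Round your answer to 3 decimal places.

11.222

With k distinct strata already seen, the next new one arrives after an expected 14/(14-k) respondents.
Sum over k = 0,...,7: E = 14/14 + 14/13 + 14/12 + ... + 14/8 + 14/7 = 11.2219.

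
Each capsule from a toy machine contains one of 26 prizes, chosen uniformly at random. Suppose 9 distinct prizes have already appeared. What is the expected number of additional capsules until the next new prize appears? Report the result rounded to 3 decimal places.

The number of capsules until the next new prize is geometric with success probability 17/26, so its mean is 26/17.
E = 26/17 = 1.5294.

1.529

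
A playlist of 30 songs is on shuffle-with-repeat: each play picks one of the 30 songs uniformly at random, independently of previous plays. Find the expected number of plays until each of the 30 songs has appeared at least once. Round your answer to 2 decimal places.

119.85

The wait to go from k to k+1 distinct songs is geometric with mean 30/(30-k).
E[T] = 30/30 + 30/29 + 30/28 + ... + 30/2 + 30/1 = 30·H_{30}.
H_{30} = 3.995, so E[T] = 119.850.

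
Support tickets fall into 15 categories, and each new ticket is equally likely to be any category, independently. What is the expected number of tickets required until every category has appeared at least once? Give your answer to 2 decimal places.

After k distinct categories have appeared, the next ticket gives a new one with probability (15-k)/15, so the expected wait for the (k+1)-th is 15/(15-k).
E[T] = 15/15 + 15/14 + 15/13 + ... + 15/2 + 15/1 = 15·H_{15}.
H_{15} = 3.318, so E[T] = 49.773.

49.77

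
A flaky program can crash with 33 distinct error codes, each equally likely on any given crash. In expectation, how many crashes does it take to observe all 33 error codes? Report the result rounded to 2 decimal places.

After k distinct error codes have appeared, the next crash gives a new one with probability (33-k)/33, so the expected wait for the (k+1)-th is 33/(33-k).
E[T] = 33/33 + 33/32 + 33/31 + ... + 33/2 + 33/1 = 33·H_{33}.
H_{33} = 4.089, so E[T] = 134.930.

134.93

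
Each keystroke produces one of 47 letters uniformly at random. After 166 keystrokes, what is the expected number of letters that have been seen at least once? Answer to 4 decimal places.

For each letter, P(seen in 166 keystrokes) = 1 - (46/47)^166 = 0.97184.
By linearity of expectation, E[distinct seen] = 47·(1 - (46/47)^166) = 45.67671.

45.6767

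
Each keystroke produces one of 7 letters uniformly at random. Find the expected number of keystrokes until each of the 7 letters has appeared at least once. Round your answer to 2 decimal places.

18.15

The wait to go from k to k+1 distinct letters is geometric with mean 7/(7-k).
E[T] = 7/7 + 7/6 + 7/5 + ... + 7/2 + 7/1 = 7·H_{7}.
H_{7} = 2.593, so E[T] = 18.150.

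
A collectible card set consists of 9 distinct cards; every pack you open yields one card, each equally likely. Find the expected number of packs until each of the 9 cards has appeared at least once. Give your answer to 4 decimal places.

After k distinct cards have appeared, the next pack gives a new one with probability (9-k)/9, so the expected wait for the (k+1)-th is 9/(9-k).
E[T] = 9/9 + 9/8 + 9/7 + ... + 9/2 + 9/1 = 9·H_{9}.
H_{9} = 2.82897, so E[T] = 25.46071.

25.4607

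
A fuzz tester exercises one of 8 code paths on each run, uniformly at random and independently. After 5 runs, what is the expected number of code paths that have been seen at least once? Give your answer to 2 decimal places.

3.90

For each code path, P(seen in 5 runs) = 1 - (7/8)^5 = 0.487.
By linearity of expectation, E[distinct seen] = 8·(1 - (7/8)^5) = 3.897.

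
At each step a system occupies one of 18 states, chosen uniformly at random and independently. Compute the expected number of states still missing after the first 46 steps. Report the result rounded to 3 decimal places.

For each state, P(unseen after 46) = (17/18)^46 = 0.0721.
By linearity of expectation, E[unseen] = 18·(17/18)^46 = 1.2983.

1.298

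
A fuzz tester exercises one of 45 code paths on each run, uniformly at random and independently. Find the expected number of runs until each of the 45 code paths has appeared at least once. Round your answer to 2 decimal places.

197.77

The wait to go from k to k+1 distinct code paths is geometric with mean 45/(45-k).
E[T] = 45/45 + 45/44 + 45/43 + ... + 45/2 + 45/1 = 45·H_{45}.
H_{45} = 4.395, so E[T] = 197.773.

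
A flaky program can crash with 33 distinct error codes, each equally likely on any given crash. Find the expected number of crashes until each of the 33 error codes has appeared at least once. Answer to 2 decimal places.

134.93

The wait to go from k to k+1 distinct error codes is geometric with mean 33/(33-k).
E[T] = 33/33 + 33/32 + 33/31 + ... + 33/2 + 33/1 = 33·H_{33}.
H_{33} = 4.089, so E[T] = 134.930.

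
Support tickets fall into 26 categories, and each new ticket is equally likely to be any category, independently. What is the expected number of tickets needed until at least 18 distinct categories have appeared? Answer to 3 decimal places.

Going from k to k+1 distinct takes a geometric number of tickets with mean 26/(26-k).
Sum over k = 0,...,17: E = 26/26 + 26/25 + 26/24 + ... + 26/10 + 26/9 = 29.5506.

29.551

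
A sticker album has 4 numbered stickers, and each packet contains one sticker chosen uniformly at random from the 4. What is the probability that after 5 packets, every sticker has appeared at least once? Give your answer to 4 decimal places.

0.2344

By inclusion–exclusion over which stickers are missing,
P(all seen) = Σ_{j=0}^{4} (-1)^j C(4,j)((4-j)/4)^5
= 1.00000 - 0.94922 + 0.18750 - 0.00391 + 0.00000
= 0.23438.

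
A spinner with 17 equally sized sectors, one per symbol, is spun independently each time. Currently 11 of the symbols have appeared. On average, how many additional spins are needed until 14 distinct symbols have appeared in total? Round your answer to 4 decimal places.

10.4833

From k distinct to k+1 distinct takes on average 17/(17-k) spins.
Sum over k = 11,...,13: E = 17/6 + 17/5 + 17/4 = 10.48333.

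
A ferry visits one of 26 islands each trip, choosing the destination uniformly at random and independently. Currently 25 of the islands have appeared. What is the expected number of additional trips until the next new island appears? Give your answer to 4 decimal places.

Each trip yields a new island with probability (26-25)/26 = 1/26, so the wait is geometric with mean 26/1.
E = 26/1 = 26.00000.

26.0000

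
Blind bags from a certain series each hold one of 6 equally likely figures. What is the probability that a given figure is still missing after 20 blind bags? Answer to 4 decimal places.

On each blind bag the fixed figure fails to appear with probability 5/6.
P(still missing after 20) = (5/6)^20 = 0.02608.

0.0261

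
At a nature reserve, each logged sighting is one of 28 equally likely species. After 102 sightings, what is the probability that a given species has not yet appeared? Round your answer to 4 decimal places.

Each sighting misses the fixed species with probability (28-1)/28 = 27/28, independently.
P(still missing after 102) = (27/28)^102 = 0.02449.

0.0245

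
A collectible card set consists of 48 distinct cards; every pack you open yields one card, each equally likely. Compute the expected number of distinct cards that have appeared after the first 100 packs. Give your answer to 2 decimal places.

For each card, P(seen in 100 packs) = 1 - (47/48)^100 = 0.878.
By linearity of expectation, E[distinct seen] = 48·(1 - (47/48)^100) = 42.153.

42.15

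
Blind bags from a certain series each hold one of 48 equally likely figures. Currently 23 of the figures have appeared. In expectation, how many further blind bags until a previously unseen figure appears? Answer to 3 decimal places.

The number of blind bags until the next new figure is geometric with success probability 25/48, so its mean is 48/25.
E = 48/25 = 1.9200.

1.920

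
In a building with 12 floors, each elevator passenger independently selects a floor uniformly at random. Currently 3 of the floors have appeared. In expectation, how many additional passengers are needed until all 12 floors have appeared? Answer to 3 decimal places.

33.948

From k distinct to k+1 distinct takes on average 12/(12-k) passengers.
Sum over k = 3,...,11: E = 12/9 + 12/8 + 12/7 + ... + 12/2 + 12/1 = 33.9476.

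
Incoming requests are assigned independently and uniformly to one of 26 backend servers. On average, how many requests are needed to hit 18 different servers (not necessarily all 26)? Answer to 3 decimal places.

29.551

Going from k to k+1 distinct takes a geometric number of requests with mean 26/(26-k).
Sum over k = 0,...,17: E = 26/26 + 26/25 + 26/24 + ... + 26/10 + 26/9 = 29.5506.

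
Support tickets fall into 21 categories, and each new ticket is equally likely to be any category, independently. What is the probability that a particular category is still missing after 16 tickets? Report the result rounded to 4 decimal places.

0.4581

On each ticket the fixed category fails to appear with probability 20/21.
P(still missing after 16) = (20/21)^16 = 0.45811.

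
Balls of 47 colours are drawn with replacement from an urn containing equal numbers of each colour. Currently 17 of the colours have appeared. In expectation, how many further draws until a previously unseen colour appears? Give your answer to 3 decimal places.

1.567

Each draw yields a new colour with probability (47-17)/47 = 30/47, so the wait is geometric with mean 47/30.
E = 47/30 = 1.5667.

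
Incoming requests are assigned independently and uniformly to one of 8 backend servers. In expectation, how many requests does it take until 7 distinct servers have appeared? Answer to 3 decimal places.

13.743

Going from k to k+1 distinct takes a geometric number of requests with mean 8/(8-k).
Sum over k = 0,...,6: E = 8/8 + 8/7 + 8/6 + ... + 8/3 + 8/2 = 13.7429.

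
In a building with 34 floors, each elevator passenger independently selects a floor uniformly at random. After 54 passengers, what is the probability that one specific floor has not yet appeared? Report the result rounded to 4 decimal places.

0.1995

Each passenger misses the fixed floor with probability (34-1)/34 = 33/34, independently.
P(still missing after 54) = (33/34)^54 = 0.19948.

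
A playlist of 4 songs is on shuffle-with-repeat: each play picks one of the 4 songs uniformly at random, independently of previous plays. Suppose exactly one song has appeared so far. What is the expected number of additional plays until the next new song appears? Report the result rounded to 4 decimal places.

Each play yields a new song with probability (4-1)/4 = 3/4, so the wait is geometric with mean 4/3.
E = 4/3 = 1.33333.

1.3333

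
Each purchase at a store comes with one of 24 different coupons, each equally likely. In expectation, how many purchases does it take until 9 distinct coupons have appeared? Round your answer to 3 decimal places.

With k distinct coupons already seen, the next new one arrives after an expected 24/(24-k) purchases.
Sum over k = 0,...,8: E = 24/24 + 24/23 + 24/22 + ... + 24/17 + 24/16 = 10.9855.

10.986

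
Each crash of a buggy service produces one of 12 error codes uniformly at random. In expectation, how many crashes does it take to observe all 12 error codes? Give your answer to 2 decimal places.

37.24

After k distinct error codes have appeared, the next crash gives a new one with probability (12-k)/12, so the expected wait for the (k+1)-th is 12/(12-k).
E[T] = 12/12 + 12/11 + 12/10 + ... + 12/2 + 12/1 = 12·H_{12}.
H_{12} = 3.103, so E[T] = 37.239.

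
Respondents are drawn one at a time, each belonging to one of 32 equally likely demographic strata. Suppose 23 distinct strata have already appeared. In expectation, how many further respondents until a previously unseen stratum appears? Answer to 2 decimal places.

The number of respondents until the next new stratum is geometric with success probability 9/32, so its mean is 32/9.
E = 32/9 = 3.556.

3.56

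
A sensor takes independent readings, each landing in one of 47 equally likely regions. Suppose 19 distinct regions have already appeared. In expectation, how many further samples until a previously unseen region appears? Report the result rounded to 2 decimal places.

1.68

Each sample yields a new region with probability (47-19)/47 = 28/47, so the wait is geometric with mean 47/28.
E = 47/28 = 1.679.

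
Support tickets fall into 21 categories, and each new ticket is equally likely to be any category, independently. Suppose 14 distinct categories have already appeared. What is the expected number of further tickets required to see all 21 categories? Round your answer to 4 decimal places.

54.4500

From k distinct to k+1 distinct takes on average 21/(21-k) tickets.
Sum over k = 14,...,20: E = 21/7 + 21/6 + 21/5 + ... + 21/2 + 21/1 = 54.45000.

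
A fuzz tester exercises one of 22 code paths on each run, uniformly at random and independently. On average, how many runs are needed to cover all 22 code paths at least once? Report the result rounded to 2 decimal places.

81.20

Split into phases: going from k distinct to k+1 distinct takes on average 22/(22-k) runs.
E[T] = 22/22 + 22/21 + 22/20 + ... + 22/2 + 22/1 = 22·H_{22}.
H_{22} = 3.691, so E[T] = 81.198.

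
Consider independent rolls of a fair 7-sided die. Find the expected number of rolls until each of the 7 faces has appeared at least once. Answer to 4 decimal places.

18.1500

After k distinct faces have appeared, the next roll gives a new one with probability (7-k)/7, so the expected wait for the (k+1)-th is 7/(7-k).
E[T] = 7/7 + 7/6 + 7/5 + ... + 7/2 + 7/1 = 7·H_{7}.
H_{7} = 2.59286, so E[T] = 18.15000.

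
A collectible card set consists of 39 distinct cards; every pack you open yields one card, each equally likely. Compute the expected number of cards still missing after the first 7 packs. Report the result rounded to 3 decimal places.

32.516

For each card, P(unseen after 7) = (38/39)^7 = 0.8337.
By linearity of expectation, E[unseen] = 39·(38/39)^7 = 32.5160.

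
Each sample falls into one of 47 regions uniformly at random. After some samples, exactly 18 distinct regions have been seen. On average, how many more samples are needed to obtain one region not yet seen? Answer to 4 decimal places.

1.6207

Each sample yields a new region with probability (47-18)/47 = 29/47, so the wait is geometric with mean 47/29.
E = 47/29 = 1.62069.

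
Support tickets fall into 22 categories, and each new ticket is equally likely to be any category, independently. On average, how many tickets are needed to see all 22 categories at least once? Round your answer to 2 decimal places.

Split into phases: going from k distinct to k+1 distinct takes on average 22/(22-k) tickets.
E[T] = 22/22 + 22/21 + 22/20 + ... + 22/2 + 22/1 = 22·H_{22}.
H_{22} = 3.691, so E[T] = 81.198.

81.20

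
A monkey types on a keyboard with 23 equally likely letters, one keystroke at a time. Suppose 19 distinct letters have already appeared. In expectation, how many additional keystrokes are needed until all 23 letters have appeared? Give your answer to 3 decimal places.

With k distinct letters already seen, the next new one takes an expected 23/(23-k) keystrokes.
Sum over k = 19,...,22: E = 23/4 + 23/3 + 23/2 + 23/1 = 47.9167.

47.917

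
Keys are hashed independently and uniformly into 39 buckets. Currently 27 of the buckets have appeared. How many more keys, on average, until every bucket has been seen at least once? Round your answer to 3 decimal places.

The wait to go from k to k+1 distinct buckets is geometric with mean 39/(39-k).
Sum over k = 27,...,38: E = 39/12 + 39/11 + 39/10 + ... + 39/2 + 39/1 = 121.0252.

121.025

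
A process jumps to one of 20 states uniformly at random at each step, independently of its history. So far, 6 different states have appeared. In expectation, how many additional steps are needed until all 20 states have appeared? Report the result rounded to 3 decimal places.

From k distinct to k+1 distinct takes on average 20/(20-k) steps.
Sum over k = 6,...,19: E = 20/14 + 20/13 + 20/12 + ... + 20/2 + 20/1 = 65.0312.

65.031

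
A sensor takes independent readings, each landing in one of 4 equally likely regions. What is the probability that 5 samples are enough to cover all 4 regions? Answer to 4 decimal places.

0.2344

Let A_i be the event that region i is missing after 5 samples. By inclusion–exclusion on the A_i,
P(all seen) = Σ_{j=0}^{4} (-1)^j C(4,j)((4-j)/4)^5
= 1.00000 - 0.94922 + 0.18750 - 0.00391 + 0.00000
= 0.23438.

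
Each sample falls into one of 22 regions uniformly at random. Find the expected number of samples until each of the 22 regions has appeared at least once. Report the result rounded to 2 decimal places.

Split into phases: going from k distinct to k+1 distinct takes on average 22/(22-k) samples.
E[T] = 22/22 + 22/21 + 22/20 + ... + 22/2 + 22/1 = 22·H_{22}.
H_{22} = 3.691, so E[T] = 81.198.

81.20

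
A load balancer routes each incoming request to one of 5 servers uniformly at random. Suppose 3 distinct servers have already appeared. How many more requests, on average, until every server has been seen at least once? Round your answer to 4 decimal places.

7.5000

With k distinct servers already seen, the next new one takes an expected 5/(5-k) requests.
Sum over k = 3,...,4: E = 5/2 + 5/1 = 7.50000.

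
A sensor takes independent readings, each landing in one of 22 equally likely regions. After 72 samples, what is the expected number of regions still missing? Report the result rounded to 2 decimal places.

For each region, P(unseen after 72) = (21/22)^72 = 0.035.
By linearity of expectation, E[unseen] = 22·(21/22)^72 = 0.772.

0.77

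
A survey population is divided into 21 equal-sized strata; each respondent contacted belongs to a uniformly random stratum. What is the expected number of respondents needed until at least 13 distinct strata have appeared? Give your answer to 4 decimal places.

Going from k to k+1 distinct takes a geometric number of respondents with mean 21/(21-k).
Sum over k = 0,...,12: E = 21/21 + 21/20 + 21/19 + ... + 21/10 + 21/9 = 19.47753.

19.4775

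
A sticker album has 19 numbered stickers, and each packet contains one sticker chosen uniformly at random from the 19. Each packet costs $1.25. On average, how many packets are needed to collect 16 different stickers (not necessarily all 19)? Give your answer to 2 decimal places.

With k distinct stickers already seen, the next new one arrives after an expected 19/(19-k) packets.
Sum over k = 0,...,15: E = 19/19 + 19/18 + 19/17 + ... + 19/5 + 19/4 = 32.574.

32.57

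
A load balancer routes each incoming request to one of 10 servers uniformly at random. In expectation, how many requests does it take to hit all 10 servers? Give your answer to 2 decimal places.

Split into phases: going from k distinct to k+1 distinct takes on average 10/(10-k) requests.
E[T] = 10/10 + 10/9 + 10/8 + ... + 10/2 + 10/1 = 10·H_{10}.
H_{10} = 2.929, so E[T] = 29.290.

29.29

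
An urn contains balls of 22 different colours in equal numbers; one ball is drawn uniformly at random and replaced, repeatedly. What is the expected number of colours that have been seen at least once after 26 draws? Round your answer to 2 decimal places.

15.44

For each colour, P(seen in 26 draws) = 1 - (21/22)^26 = 0.702.
By linearity of expectation, E[distinct seen] = 22·(1 - (21/22)^26) = 15.437.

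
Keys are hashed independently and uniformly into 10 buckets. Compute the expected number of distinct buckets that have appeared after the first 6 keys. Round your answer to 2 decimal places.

4.69

For each bucket, P(seen in 6 keys) = 1 - (9/10)^6 = 0.469.
By linearity of expectation, E[distinct seen] = 10·(1 - (9/10)^6) = 4.686.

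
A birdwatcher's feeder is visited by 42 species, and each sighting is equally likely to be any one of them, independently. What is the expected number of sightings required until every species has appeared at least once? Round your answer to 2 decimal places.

181.72

Split into phases: going from k distinct to k+1 distinct takes on average 42/(42-k) sightings.
E[T] = 42/42 + 42/41 + 42/40 + ... + 42/2 + 42/1 = 42·H_{42}.
H_{42} = 4.327, so E[T] = 181.723.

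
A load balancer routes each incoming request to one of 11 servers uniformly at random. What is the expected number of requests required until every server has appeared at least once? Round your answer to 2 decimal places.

The wait to go from k to k+1 distinct servers is geometric with mean 11/(11-k).
E[T] = 11/11 + 11/10 + 11/9 + ... + 11/2 + 11/1 = 11·H_{11}.
H_{11} = 3.020, so E[T] = 33.219.

33.22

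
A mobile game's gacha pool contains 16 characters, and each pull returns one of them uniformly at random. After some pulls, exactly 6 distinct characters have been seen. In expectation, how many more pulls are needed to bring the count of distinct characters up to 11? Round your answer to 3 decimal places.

10.330

From k distinct to k+1 distinct takes on average 16/(16-k) pulls.
Sum over k = 6,...,10: E = 16/10 + 16/9 + 16/8 + 16/7 + 16/6 = 10.3302.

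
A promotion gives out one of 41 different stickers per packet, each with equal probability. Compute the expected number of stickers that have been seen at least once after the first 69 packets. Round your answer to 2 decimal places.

33.54

For each sticker, P(seen in 69 packets) = 1 - (40/41)^69 = 0.818.
By linearity of expectation, E[distinct seen] = 41·(1 - (40/41)^69) = 33.538.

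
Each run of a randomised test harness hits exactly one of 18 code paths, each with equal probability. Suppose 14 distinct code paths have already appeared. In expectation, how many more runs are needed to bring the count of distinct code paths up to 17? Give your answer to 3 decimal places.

From k distinct to k+1 distinct takes on average 18/(18-k) runs.
Sum over k = 14,...,16: E = 18/4 + 18/3 + 18/2 = 19.5000.

19.500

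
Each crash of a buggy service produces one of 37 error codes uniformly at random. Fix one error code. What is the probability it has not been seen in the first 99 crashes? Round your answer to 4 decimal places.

0.0664

On each crash the fixed error code fails to appear with probability 36/37.
P(still missing after 99) = (36/37)^99 = 0.06637.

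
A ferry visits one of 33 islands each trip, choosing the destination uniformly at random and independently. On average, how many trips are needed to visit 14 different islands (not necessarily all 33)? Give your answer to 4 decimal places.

17.8549

With k distinct islands already seen, the next new one arrives after an expected 33/(33-k) trips.
Sum over k = 0,...,13: E = 33/33 + 33/32 + 33/31 + ... + 33/21 + 33/20 = 17.85493.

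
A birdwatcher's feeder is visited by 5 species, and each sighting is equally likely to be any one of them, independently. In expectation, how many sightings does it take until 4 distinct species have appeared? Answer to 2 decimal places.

With k distinct species already seen, the next new one arrives after an expected 5/(5-k) sightings.
Sum over k = 0,...,3: E = 5/5 + 5/4 + 5/3 + 5/2 = 6.417.

6.42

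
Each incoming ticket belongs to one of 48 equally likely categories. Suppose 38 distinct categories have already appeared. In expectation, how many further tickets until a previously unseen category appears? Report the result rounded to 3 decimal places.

4.800

The number of tickets until the next new category is geometric with success probability 10/48, so its mean is 48/10.
E = 48/10 = 4.8000.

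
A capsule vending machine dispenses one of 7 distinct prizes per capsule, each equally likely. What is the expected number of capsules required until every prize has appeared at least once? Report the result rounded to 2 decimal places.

18.15

After k distinct prizes have appeared, the next capsule gives a new one with probability (7-k)/7, so the expected wait for the (k+1)-th is 7/(7-k).
E[T] = 7/7 + 7/6 + 7/5 + ... + 7/2 + 7/1 = 7·H_{7}.
H_{7} = 2.593, so E[T] = 18.150.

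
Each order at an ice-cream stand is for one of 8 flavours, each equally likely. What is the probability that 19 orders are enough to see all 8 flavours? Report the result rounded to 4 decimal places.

0.4783

Let A_i be the event that flavour i is missing after 19 orders. By inclusion–exclusion on the A_i,
P(all seen) = Σ_{j=0}^{8} (-1)^j C(8,j)((8-j)/8)^19
= 1.00000 - 0.63277 + 0.11839 - 0.00741 + 0.00013 - 0.00000 + 0.00000 - 0.00000 + 0.00000
= 0.47835.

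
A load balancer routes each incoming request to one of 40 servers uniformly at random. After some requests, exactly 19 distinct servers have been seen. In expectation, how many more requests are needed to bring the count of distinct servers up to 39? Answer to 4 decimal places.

105.8143

The wait to go from k to k+1 distinct servers is geometric with mean 40/(40-k).
Sum over k = 19,...,38: E = 40/21 + 40/20 + 40/19 + ... + 40/3 + 40/2 = 105.81435.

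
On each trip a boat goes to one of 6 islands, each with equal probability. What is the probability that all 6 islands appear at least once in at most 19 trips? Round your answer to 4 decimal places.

By inclusion–exclusion over which islands are missing,
P(all seen) = Σ_{j=0}^{6} (-1)^j C(6,j)((6-j)/6)^19
= 1.00000 - 0.18781 + 0.00677 - 0.00004 + 0.00000 - 0.00000 + 0.00000
= 0.81892.

0.8189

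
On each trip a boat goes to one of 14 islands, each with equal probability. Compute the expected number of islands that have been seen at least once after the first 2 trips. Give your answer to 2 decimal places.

1.93

For each island, P(seen in 2 trips) = 1 - (13/14)^2 = 0.138.
By linearity of expectation, E[distinct seen] = 14·(1 - (13/14)^2) = 1.929.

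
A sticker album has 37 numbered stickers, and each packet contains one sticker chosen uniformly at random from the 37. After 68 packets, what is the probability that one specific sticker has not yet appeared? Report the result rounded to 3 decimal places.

Each packet misses the fixed sticker with probability (37-1)/37 = 36/37, independently.
P(still missing after 68) = (36/37)^68 = 0.1552.

0.155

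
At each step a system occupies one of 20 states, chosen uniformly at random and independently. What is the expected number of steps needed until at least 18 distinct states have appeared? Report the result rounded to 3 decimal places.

With k distinct states already seen, the next new one arrives after an expected 20/(20-k) steps.
Sum over k = 0,...,17: E = 20/20 + 20/19 + 20/18 + ... + 20/4 + 20/3 = 41.9548.

41.955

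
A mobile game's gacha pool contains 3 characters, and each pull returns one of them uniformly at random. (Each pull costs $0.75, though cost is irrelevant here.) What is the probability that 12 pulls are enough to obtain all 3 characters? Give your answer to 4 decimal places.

0.9769

By inclusion–exclusion over which characters are missing,
P(all seen) = Σ_{j=0}^{3} (-1)^j C(3,j)((3-j)/3)^12
= 1.00000 - 0.02312 + 0.00001 - 0.00000
= 0.97688.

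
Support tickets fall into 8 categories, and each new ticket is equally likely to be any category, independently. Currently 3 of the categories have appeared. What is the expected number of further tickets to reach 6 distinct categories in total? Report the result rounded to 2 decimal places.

6.27

From k distinct to k+1 distinct takes on average 8/(8-k) tickets.
Sum over k = 3,...,5: E = 8/5 + 8/4 + 8/3 = 6.267.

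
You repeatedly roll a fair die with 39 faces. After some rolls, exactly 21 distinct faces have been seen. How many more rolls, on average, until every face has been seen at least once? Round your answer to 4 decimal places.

136.3092

With k distinct faces already seen, the next new one takes an expected 39/(39-k) rolls.
Sum over k = 21,...,38: E = 39/18 + 39/17 + 39/16 + ... + 39/2 + 39/1 = 136.30922.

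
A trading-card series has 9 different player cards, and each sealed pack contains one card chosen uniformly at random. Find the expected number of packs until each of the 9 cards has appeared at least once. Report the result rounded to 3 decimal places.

After k distinct cards have appeared, the next pack gives a new one with probability (9-k)/9, so the expected wait for the (k+1)-th is 9/(9-k).
E[T] = 9/9 + 9/8 + 9/7 + ... + 9/2 + 9/1 = 9·H_{9}.
H_{9} = 2.8290, so E[T] = 25.4607.

25.461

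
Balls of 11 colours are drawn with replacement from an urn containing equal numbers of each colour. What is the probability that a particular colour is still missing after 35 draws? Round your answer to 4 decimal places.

On each draw the fixed colour fails to appear with probability 10/11.
P(still missing after 35) = (10/11)^35 = 0.03558.

0.0356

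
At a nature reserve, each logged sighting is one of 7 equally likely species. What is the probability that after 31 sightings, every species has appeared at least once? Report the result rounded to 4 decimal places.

Let A_i be the event that species i is missing after 31 sightings. By inclusion–exclusion on the A_i,
P(all seen) = Σ_{j=0}^{7} (-1)^j C(7,j)((7-j)/7)^31
= 1.00000 - 0.05885 + 0.00062 - 0.00000 + 0.00000 - 0.00000 + 0.00000 - 0.00000
= 0.94177.

0.9418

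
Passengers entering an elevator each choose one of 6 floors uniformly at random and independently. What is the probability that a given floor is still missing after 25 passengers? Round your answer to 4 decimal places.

0.0105

Each passenger misses the fixed floor with probability (6-1)/6 = 5/6, independently.
P(still missing after 25) = (5/6)^25 = 0.01048.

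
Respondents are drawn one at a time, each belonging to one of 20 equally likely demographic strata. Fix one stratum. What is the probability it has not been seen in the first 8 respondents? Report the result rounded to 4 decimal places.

0.6634

Each respondent misses the fixed stratum with probability (20-1)/20 = 19/20, independently.
P(still missing after 8) = (19/20)^8 = 0.66342.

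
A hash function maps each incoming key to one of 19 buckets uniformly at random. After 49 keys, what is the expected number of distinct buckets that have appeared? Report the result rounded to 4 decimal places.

For each bucket, P(seen in 49 keys) = 1 - (18/19)^49 = 0.92930.
By linearity of expectation, E[distinct seen] = 19·(1 - (18/19)^49) = 17.65668.

17.6567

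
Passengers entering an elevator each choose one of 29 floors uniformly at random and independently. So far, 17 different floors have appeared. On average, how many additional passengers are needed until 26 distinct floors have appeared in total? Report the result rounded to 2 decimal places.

With k distinct floors already seen, the next new one takes an expected 29/(29-k) passengers.
Sum over k = 17,...,25: E = 29/12 + 29/11 + 29/10 + ... + 29/5 + 29/4 = 36.826.

36.83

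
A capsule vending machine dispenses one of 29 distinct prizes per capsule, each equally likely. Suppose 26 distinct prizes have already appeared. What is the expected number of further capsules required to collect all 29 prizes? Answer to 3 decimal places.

53.167

With k distinct prizes already seen, the next new one takes an expected 29/(29-k) capsules.
Sum over k = 26,...,28: E = 29/3 + 29/2 + 29/1 = 53.1667.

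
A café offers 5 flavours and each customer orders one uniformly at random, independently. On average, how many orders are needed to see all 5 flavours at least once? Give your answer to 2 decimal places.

11.42

Split into phases: going from k distinct to k+1 distinct takes on average 5/(5-k) orders.
E[T] = 5/5 + 5/4 + 5/3 + 5/2 + 5/1 = 5·H_{5}.
H_{5} = 2.283, so E[T] = 11.417.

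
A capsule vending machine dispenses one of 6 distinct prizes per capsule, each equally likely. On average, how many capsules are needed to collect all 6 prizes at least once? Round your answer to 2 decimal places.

14.70

The wait to go from k to k+1 distinct prizes is geometric with mean 6/(6-k).
E[T] = 6/6 + 6/5 + 6/4 + 6/3 + 6/2 + 6/1 = 6·H_{6}.
H_{6} = 2.450, so E[T] = 14.700.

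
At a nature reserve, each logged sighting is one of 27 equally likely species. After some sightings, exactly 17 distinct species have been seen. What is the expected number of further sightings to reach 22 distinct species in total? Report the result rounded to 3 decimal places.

With k distinct species already seen, the next new one takes an expected 27/(27-k) sightings.
Sum over k = 17,...,21: E = 27/10 + 27/9 + 27/8 + 27/7 + 27/6 = 17.4321.

17.432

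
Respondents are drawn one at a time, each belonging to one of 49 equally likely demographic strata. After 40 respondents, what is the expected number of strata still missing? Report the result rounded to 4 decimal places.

For each stratum, P(unseen after 40) = (48/49)^40 = 0.43834.
By linearity of expectation, E[unseen] = 49·(48/49)^40 = 21.47842.

21.4784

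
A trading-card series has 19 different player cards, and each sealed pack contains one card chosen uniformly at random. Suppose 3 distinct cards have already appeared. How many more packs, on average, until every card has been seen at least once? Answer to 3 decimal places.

From k distinct to k+1 distinct takes on average 19/(19-k) packs.
Sum over k = 3,...,18: E = 19/16 + 19/15 + 19/14 + ... + 19/2 + 19/1 = 64.2339.

64.234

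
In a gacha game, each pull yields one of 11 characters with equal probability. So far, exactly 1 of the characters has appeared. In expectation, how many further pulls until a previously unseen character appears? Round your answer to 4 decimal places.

Each pull yields a new character with probability (11-1)/11 = 10/11, so the wait is geometric with mean 11/10.
E = 11/10 = 1.10000.

1.1000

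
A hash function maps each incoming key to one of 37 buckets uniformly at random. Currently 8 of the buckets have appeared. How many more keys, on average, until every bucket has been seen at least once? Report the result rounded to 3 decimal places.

From k distinct to k+1 distinct takes on average 37/(37-k) keys.
Sum over k = 8,...,36: E = 37/29 + 37/28 + 37/27 + ... + 37/2 + 37/1 = 146.5812.

146.581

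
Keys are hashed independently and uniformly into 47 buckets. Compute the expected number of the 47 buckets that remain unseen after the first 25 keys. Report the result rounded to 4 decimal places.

27.4535

For each bucket, P(unseen after 25) = (46/47)^25 = 0.58412.
By linearity of expectation, E[unseen] = 47·(46/47)^25 = 27.45347.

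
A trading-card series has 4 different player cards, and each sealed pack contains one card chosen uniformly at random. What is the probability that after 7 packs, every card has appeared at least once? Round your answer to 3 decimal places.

0.513

By inclusion–exclusion over which cards are missing,
P(all seen) = Σ_{j=0}^{4} (-1)^j C(4,j)((4-j)/4)^7
= 1.0000 - 0.5339 + 0.0469 - 0.0002 + 0.0000
= 0.5127.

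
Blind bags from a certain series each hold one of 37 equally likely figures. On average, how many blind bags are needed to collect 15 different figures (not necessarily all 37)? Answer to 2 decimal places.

18.90

Going from k to k+1 distinct takes a geometric number of blind bags with mean 37/(37-k).
Sum over k = 0,...,14: E = 37/37 + 37/36 + 37/35 + ... + 37/24 + 37/23 = 18.899.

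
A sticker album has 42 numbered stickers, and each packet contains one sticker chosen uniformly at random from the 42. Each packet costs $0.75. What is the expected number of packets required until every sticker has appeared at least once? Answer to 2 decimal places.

After k distinct stickers have appeared, the next packet gives a new one with probability (42-k)/42, so the expected wait for the (k+1)-th is 42/(42-k).
E[T] = 42/42 + 42/41 + 42/40 + ... + 42/2 + 42/1 = 42·H_{42}.
H_{42} = 4.327, so E[T] = 181.723.

181.72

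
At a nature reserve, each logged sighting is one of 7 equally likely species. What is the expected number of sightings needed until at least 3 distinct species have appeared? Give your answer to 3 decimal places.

3.567

Going from k to k+1 distinct takes a geometric number of sightings with mean 7/(7-k).
Sum over k = 0,...,2: E = 7/7 + 7/6 + 7/5 = 3.5667.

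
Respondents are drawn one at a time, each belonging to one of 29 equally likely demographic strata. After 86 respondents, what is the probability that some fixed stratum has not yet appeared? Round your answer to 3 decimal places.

0.049

On each respondent the fixed stratum fails to appear with probability 28/29.
P(still missing after 86) = (28/29)^86 = 0.0489.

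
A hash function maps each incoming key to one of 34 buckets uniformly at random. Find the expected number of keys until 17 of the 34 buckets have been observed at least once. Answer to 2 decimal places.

23.07

Going from k to k+1 distinct takes a geometric number of keys with mean 34/(34-k).
Sum over k = 0,...,16: E = 34/34 + 34/33 + 34/32 + ... + 34/19 + 34/18 = 23.074.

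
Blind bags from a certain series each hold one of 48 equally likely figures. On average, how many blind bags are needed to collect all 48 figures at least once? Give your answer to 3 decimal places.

After k distinct figures have appeared, the next blind bag gives a new one with probability (48-k)/48, so the expected wait for the (k+1)-th is 48/(48-k).
E[T] = 48/48 + 48/47 + 48/46 + ... + 48/2 + 48/1 = 48·H_{48}.
H_{48} = 4.4588, so E[T] = 214.0223.

214.022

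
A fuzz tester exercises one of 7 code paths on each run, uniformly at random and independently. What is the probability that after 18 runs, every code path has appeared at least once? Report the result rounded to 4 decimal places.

0.6112

Let A_i be the event that code path i is missing after 18 runs. By inclusion–exclusion on the A_i,
P(all seen) = Σ_{j=0}^{7} (-1)^j C(7,j)((7-j)/7)^18
= 1.00000 - 0.43657 + 0.04919 - 0.00148 + 0.00001 - 0.00000 + 0.00000 - 0.00000
= 0.61115.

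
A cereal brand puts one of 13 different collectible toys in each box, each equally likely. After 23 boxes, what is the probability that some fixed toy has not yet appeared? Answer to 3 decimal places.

0.159

On each box the fixed toy fails to appear with probability 12/13.
P(still missing after 23) = (12/13)^23 = 0.1587.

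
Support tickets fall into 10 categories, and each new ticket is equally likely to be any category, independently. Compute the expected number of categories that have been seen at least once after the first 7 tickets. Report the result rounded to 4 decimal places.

5.2170

For each category, P(seen in 7 tickets) = 1 - (9/10)^7 = 0.52170.
By linearity of expectation, E[distinct seen] = 10·(1 - (9/10)^7) = 5.21703.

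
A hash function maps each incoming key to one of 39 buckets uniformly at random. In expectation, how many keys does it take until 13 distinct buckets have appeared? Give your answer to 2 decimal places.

15.57

With k distinct buckets already seen, the next new one arrives after an expected 39/(39-k) keys.
Sum over k = 0,...,12: E = 39/39 + 39/38 + 39/37 + ... + 39/28 + 39/27 = 15.566.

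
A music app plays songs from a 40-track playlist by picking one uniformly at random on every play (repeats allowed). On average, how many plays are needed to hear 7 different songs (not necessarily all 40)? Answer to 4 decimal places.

With k distinct songs already seen, the next new one arrives after an expected 40/(40-k) plays.
Sum over k = 0,...,6: E = 40/40 + 40/39 + 40/38 + ... + 40/35 + 40/34 = 7.58979.

7.5898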